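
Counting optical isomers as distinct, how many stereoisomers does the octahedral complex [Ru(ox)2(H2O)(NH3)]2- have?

In an octahedral complex each vertex has one trans partner and four cis neighbours.
Each ox is bidentate and must span two cis positions.
There are 2 geometric isomers: H2O and NH3 mutually trans; H2O and NH3 mutually cis (chiral).
One of these lacks any improper symmetry element and so occurs as an enantiomeric pair, giving 2 + 1 = 3 stereoisomers in total.

3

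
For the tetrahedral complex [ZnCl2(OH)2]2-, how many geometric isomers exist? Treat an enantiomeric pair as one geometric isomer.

1

All four vertices of a tetrahedron are equivalent and mutually adjacent, so cis/trans isomerism cannot arise.
Only one geometric arrangement is possible.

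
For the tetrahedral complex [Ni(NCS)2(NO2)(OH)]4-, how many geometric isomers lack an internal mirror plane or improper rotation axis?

0

All four vertices of a tetrahedron are equivalent and mutually adjacent, so cis/trans isomerism cannot arise.
Only one geometric arrangement is possible.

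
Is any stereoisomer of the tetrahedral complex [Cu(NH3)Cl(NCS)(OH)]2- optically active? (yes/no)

All four vertices of a tetrahedron are equivalent and mutually adjacent, so cis/trans isomerism cannot arise.
Only one geometric arrangement is possible; it has no improper symmetry element, so it exists as a pair of enantiomers (2 stereoisomers).

yes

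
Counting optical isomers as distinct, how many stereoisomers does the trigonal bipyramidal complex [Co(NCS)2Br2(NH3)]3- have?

6

In a trigonal bipyramid the two axial positions differ from the three equatorial ones.
Exhaustive case analysis gives 5 geometric isomers.
One of these lacks any improper symmetry element and so occurs as an enantiomeric pair, giving 5 + 1 = 6 stereoisomers in total.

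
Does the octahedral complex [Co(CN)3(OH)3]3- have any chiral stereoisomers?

In an octahedral complex each vertex has one trans partner and four cis neighbours.
Systematic placement gives 2 geometric isomers: CN mer; CN fac.
Each arrangement has an internal mirror plane or centre of symmetry, so none is chiral.

no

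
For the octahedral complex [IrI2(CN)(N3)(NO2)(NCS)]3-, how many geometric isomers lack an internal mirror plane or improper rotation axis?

The six octahedral sites form three mutually perpendicular trans pairs.
Exhaustive case analysis gives 9 geometric isomers.
Of these, 6 lack any improper symmetry element and so occur as enantiomeric pairs, giving 9 + 6 = 15 stereoisomers in total.

6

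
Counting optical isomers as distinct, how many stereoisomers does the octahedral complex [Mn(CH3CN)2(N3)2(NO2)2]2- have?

6

In an octahedral complex each vertex has one trans partner and four cis neighbours.
The distinct arrangements are (5 in all): CH3CN trans, N3 trans, NO2 trans; CH3CN trans, N3 cis, NO2 cis; CH3CN cis, N3 cis, NO2 trans; CH3CN cis, N3 cis, NO2 cis (chiral); CH3CN cis, N3 trans, NO2 cis.
One of these lacks any improper symmetry element and so occurs as an enantiomeric pair, giving 5 + 1 = 6 stereoisomers in total.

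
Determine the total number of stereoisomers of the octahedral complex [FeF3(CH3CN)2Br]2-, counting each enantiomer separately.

3

An octahedron has six vertices in three trans pairs; every non-trans pair is cis.
The distinct arrangements are (3 in all): F mer, CH3CN cis; F mer, CH3CN trans; F fac, CH3CN cis.
Each arrangement has an internal mirror plane or centre of symmetry, so none is chiral.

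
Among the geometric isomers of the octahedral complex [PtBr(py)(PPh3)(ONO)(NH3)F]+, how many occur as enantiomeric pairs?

An octahedron has six vertices in three trans pairs; every non-trans pair is cis.
Exhaustive case analysis gives 15 geometric isomers.
Of these, 15 lack any improper symmetry element and so occur as enantiomeric pairs, giving 15 + 15 = 30 stereoisomers in total.

15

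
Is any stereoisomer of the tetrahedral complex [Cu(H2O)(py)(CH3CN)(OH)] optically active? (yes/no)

yes

All four vertices of a tetrahedron are equivalent and mutually adjacent, so cis/trans isomerism cannot arise.
Only one geometric arrangement is possible; it has no improper symmetry element, so it exists as a pair of enantiomers (2 stereoisomers).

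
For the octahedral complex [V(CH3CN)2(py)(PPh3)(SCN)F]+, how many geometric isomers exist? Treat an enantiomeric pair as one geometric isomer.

9

An octahedron has six vertices in three trans pairs; every non-trans pair is cis.
Systematic enumeration (placing each ligand type in turn and discarding arrangements equivalent by rotation or reflection) gives 9 geometric isomers.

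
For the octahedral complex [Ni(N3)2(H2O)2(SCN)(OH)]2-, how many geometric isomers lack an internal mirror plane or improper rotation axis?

2

The six octahedral sites form three mutually perpendicular trans pairs.
Working through the distinct placements yields 6 geometric isomers: N3 trans, H2O trans; N3 cis, H2O trans; N3 cis, H2O cis (3 arrangements, 2 chiral); N3 trans, H2O cis.
Of these, 2 lack any improper symmetry element and so occur as enantiomeric pairs, giving 6 + 2 = 8 stereoisomers in total.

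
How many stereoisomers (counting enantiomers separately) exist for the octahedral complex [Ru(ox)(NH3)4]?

In an octahedral complex each vertex has one trans partner and four cis neighbours.
Each ox is bidentate and must span two cis positions.
Only one geometric arrangement is possible.

1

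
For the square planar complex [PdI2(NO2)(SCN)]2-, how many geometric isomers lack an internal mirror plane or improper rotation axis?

In a square planar complex each vertex has one trans partner and two cis neighbours.
There are 2 geometric isomers: I cis; I trans.
Each arrangement has an internal mirror plane or centre of symmetry, so none is chiral.

0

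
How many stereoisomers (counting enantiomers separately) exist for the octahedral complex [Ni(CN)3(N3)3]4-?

2

In an octahedral complex each vertex has one trans partner and four cis neighbours.
There are 2 geometric isomers: CN mer; CN fac.
Each arrangement has an internal mirror plane or centre of symmetry, so none is chiral.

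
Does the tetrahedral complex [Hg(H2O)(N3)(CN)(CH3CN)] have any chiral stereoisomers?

All four vertices of a tetrahedron are equivalent and mutually adjacent, so cis/trans isomerism cannot arise.
Only one geometric arrangement is possible; it has no improper symmetry element, so it exists as a pair of enantiomers (2 stereoisomers).

yes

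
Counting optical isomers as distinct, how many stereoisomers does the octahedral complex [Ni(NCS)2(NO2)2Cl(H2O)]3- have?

Systematic placement gives 6 geometric isomers: NCS trans, NO2 trans; NCS cis, NO2 cis (3 arrangements, 2 chiral); NCS cis, NO2 trans; NCS trans, NO2 cis.
Of these, 2 lack any improper symmetry element and so occur as enantiomeric pairs, giving 6 + 2 = 8 stereoisomers in total.

8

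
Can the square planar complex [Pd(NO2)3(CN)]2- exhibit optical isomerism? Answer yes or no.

A square has two trans pairs of vertices; adjacent vertices are cis.
Only one geometric arrangement is possible.

no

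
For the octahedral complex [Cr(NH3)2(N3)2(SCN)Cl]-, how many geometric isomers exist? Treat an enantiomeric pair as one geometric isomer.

In an octahedral complex each vertex has one trans partner and four cis neighbours.
Working through the distinct placements yields 6 geometric isomers: NH3 cis, N3 cis (3 arrangements, 2 chiral); NH3 trans, N3 cis; NH3 cis, N3 trans; NH3 trans, N3 trans.

6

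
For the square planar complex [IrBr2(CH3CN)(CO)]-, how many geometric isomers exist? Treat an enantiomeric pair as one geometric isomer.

2

A square has two trans pairs of vertices; adjacent vertices are cis.
There are 2 geometric isomers: Br cis; Br trans.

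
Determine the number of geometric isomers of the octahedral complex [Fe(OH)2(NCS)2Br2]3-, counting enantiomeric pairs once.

An octahedron has six vertices in three trans pairs; every non-trans pair is cis.
Systematic placement gives 5 geometric isomers: OH trans, NCS trans, Br trans; OH cis, NCS cis, Br trans; OH trans, NCS cis, Br cis; OH cis, NCS cis, Br cis (chiral); OH cis, NCS trans, Br cis.

5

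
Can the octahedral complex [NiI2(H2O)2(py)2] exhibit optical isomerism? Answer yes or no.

yes

In an octahedral complex each vertex has one trans partner and four cis neighbours.
The distinct arrangements are (5 in all): I trans, H2O trans, py trans; I cis, H2O trans, py cis; I cis, H2O cis, py trans; I cis, H2O cis, py cis (chiral); I trans, H2O cis, py cis.
One of these lacks any improper symmetry element and so occurs as an enantiomeric pair, giving 5 + 1 = 6 stereoisomers in total.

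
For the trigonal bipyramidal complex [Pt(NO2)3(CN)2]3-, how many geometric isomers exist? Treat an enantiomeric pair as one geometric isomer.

3

The distinct arrangements are (3 in all): CN both axial; CN one axial, one equatorial; CN both equatorial.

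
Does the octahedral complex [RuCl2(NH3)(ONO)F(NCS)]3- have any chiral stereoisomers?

Placing the ligands in turn and identifying arrangements related by rotation or reflection leaves 9 distinct geometric isomers.
Of these, 6 lack any improper symmetry element and so occur as enantiomeric pairs, giving 9 + 6 = 15 stereoisomers in total.

yes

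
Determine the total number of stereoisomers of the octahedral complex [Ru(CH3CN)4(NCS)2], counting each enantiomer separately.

There are 2 geometric isomers: NCS trans; NCS cis.
Each arrangement has an internal mirror plane or centre of symmetry, so none is chiral.

2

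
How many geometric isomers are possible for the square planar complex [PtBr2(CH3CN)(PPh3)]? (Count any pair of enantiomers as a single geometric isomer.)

2

A square has two trans pairs of vertices; adjacent vertices are cis.
Working through the distinct placements yields 2 geometric isomers: Br cis; Br trans.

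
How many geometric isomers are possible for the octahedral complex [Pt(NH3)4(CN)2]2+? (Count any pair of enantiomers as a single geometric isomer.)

2

The six octahedral sites form three mutually perpendicular trans pairs.
There are 2 geometric isomers: CN trans; CN cis.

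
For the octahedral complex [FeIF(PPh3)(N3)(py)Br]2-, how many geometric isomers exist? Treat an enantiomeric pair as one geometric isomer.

15

An octahedron has six vertices in three trans pairs; every non-trans pair is cis.
Placing the ligands in turn and identifying arrangements related by rotation or reflection leaves 15 distinct geometric isomers.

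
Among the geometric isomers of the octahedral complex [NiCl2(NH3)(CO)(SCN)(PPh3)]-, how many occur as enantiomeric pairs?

In an octahedral complex each vertex has one trans partner and four cis neighbours.
Systematic enumeration (placing each ligand type in turn and discarding arrangements equivalent by rotation or reflection) gives 9 geometric isomers.
Of these, 6 lack any improper symmetry element and so occur as enantiomeric pairs, giving 9 + 6 = 15 stereoisomers in total.

6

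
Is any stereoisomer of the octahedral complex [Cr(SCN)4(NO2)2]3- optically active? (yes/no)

no

The six octahedral sites form three mutually perpendicular trans pairs.
There are 2 geometric isomers: NO2 trans; NO2 cis.
Each arrangement has an internal mirror plane or centre of symmetry, so none is chiral.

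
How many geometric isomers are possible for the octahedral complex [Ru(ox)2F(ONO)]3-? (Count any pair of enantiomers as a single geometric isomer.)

An octahedron has six vertices in three trans pairs; every non-trans pair is cis.
Each ox is bidentate and must span two cis positions.
Systematic placement gives 2 geometric isomers: F and ONO mutually trans; F and ONO mutually cis (chiral).

2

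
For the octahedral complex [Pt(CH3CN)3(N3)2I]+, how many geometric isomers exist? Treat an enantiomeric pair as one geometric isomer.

An octahedron has six vertices in three trans pairs; every non-trans pair is cis.
Working through the distinct placements yields 3 geometric isomers: CH3CN mer, N3 trans; CH3CN mer, N3 cis; CH3CN fac, N3 cis.

3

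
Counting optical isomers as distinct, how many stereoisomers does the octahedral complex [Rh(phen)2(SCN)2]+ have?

3

An octahedron has six vertices in three trans pairs; every non-trans pair is cis.
Each phen is bidentate and must span two cis positions.
There are 2 geometric isomers: SCN trans; SCN cis (chiral).
One of these lacks any improper symmetry element and so occurs as an enantiomeric pair, giving 2 + 1 = 3 stereoisomers in total.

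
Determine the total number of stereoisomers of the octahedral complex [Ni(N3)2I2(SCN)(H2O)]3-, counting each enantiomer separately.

In an octahedral complex each vertex has one trans partner and four cis neighbours.
The distinct arrangements are (6 in all): N3 cis, I cis (3 arrangements, 2 chiral); N3 trans, I cis; N3 cis, I trans; N3 trans, I trans.
Of these, 2 lack any improper symmetry element and so occur as enantiomeric pairs, giving 6 + 2 = 8 stereoisomers in total.

8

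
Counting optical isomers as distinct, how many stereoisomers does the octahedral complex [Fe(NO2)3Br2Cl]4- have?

Working through the distinct placements yields 3 geometric isomers: NO2 mer, Br trans; NO2 mer, Br cis; NO2 fac, Br cis.
Each arrangement has an internal mirror plane or centre of symmetry, so none is chiral.

3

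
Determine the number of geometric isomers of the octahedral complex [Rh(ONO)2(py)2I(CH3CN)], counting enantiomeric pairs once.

In an octahedral complex each vertex has one trans partner and four cis neighbours.
There are 6 geometric isomers: ONO trans, py trans; ONO cis, py cis (3 arrangements, 2 chiral); ONO cis, py trans; ONO trans, py cis.

6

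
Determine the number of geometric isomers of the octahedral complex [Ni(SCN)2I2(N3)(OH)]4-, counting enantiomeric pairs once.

The six octahedral sites form three mutually perpendicular trans pairs.
The distinct arrangements are (6 in all): SCN trans, I trans; SCN cis, I trans; SCN trans, I cis; SCN cis, I cis (3 arrangements, 2 chiral).

6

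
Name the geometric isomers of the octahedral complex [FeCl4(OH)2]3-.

There are 2 geometric isomers: OH trans; OH cis.

cis and trans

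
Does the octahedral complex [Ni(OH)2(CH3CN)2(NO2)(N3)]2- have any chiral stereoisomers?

In an octahedral complex each vertex has one trans partner and four cis neighbours.
The distinct arrangements are (6 in all): OH trans, CH3CN trans; OH cis, CH3CN trans; OH trans, CH3CN cis; OH cis, CH3CN cis (3 arrangements, 2 chiral).
Of these, 2 lack any improper symmetry element and so occur as enantiomeric pairs, giving 6 + 2 = 8 stereoisomers in total.

yes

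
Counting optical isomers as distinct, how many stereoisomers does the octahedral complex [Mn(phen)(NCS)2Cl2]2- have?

The six octahedral sites form three mutually perpendicular trans pairs.
Each phen is bidentate and must span two cis positions.
There are 3 geometric isomers: NCS cis, Cl trans; NCS cis, Cl cis (chiral); NCS trans, Cl cis.
One of these lacks any improper symmetry element and so occurs as an enantiomeric pair, giving 3 + 1 = 4 stereoisomers in total.

4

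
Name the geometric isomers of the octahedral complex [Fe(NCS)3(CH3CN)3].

In an octahedral complex each vertex has one trans partner and four cis neighbours.
Working through the distinct placements yields 2 geometric isomers: NCS mer; NCS fac.

fac and mer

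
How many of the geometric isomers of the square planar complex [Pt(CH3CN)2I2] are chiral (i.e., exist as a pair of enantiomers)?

0

There are 2 geometric isomers: CH3CN cis; CH3CN trans.
Each arrangement has an internal mirror plane or centre of symmetry, so none is chiral.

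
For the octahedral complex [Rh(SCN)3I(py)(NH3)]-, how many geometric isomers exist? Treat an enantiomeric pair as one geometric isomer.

An octahedron has six vertices in three trans pairs; every non-trans pair is cis.
The distinct arrangements are (4 in all): SCN mer (3 arrangements); SCN fac (chiral).

4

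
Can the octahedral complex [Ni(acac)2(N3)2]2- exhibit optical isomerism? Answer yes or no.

yes

In an octahedral complex each vertex has one trans partner and four cis neighbours.
Each acac is bidentate and must span two cis positions.
Working through the distinct placements yields 2 geometric isomers: N3 trans; N3 cis (chiral).
One of these lacks any improper symmetry element and so occurs as an enantiomeric pair, giving 2 + 1 = 3 stereoisomers in total.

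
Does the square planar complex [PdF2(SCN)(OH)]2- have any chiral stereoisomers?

no

A square has two trans pairs of vertices; adjacent vertices are cis.
The distinct arrangements are (2 in all): F cis; F trans.
Each arrangement has an internal mirror plane or centre of symmetry, so none is chiral.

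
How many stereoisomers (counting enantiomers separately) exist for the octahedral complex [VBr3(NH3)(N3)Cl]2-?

An octahedron has six vertices in three trans pairs; every non-trans pair is cis.
Systematic placement gives 4 geometric isomers: Br mer (3 arrangements); Br fac (chiral).
One of these lacks any improper symmetry element and so occurs as an enantiomeric pair, giving 4 + 1 = 5 stereoisomers in total.

5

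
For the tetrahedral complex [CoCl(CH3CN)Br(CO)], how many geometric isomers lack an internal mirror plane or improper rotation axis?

All four vertices of a tetrahedron are equivalent and mutually adjacent, so cis/trans isomerism cannot arise.
Only one geometric arrangement is possible; it has no improper symmetry element, so it exists as a pair of enantiomers (2 stereoisomers).

1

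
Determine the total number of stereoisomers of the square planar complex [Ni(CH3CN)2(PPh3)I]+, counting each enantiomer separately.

2

A square has two trans pairs of vertices; adjacent vertices are cis.
Working through the distinct placements yields 2 geometric isomers: CH3CN cis; CH3CN trans.
Each arrangement has an internal mirror plane or centre of symmetry, so none is chiral.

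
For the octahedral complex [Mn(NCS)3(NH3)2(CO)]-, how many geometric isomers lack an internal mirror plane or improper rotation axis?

0

The six octahedral sites form three mutually perpendicular trans pairs.
The distinct arrangements are (3 in all): NCS mer, NH3 trans; NCS fac, NH3 cis; NCS mer, NH3 cis.
Each arrangement has an internal mirror plane or centre of symmetry, so none is chiral.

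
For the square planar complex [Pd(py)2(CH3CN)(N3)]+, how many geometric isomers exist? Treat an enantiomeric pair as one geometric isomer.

In a square planar complex each vertex has one trans partner and two cis neighbours.
The distinct arrangements are (2 in all): py cis; py trans.

2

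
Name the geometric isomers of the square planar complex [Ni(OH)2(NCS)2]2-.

cis and trans

In a square planar complex each vertex has one trans partner and two cis neighbours.
There are 2 geometric isomers: OH cis; OH trans.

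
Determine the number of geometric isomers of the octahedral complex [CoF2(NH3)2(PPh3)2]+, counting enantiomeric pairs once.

The six octahedral sites form three mutually perpendicular trans pairs.
There are 5 geometric isomers: F trans, NH3 trans, PPh3 trans; F trans, NH3 cis, PPh3 cis; F cis, NH3 cis, PPh3 trans; F cis, NH3 cis, PPh3 cis (chiral); F cis, NH3 trans, PPh3 cis.

5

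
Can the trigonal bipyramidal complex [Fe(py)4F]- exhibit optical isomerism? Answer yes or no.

A trigonal bipyramid has two axial and three equatorial sites, which are chemically inequivalent.
Working through the distinct placements yields 2 geometric isomers: F axial; F equatorial.
Each arrangement has an internal mirror plane or centre of symmetry, so none is chiral.

no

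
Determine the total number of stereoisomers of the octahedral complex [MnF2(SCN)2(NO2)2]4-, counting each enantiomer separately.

6

In an octahedral complex each vertex has one trans partner and four cis neighbours.
Working through the distinct placements yields 5 geometric isomers: F trans, SCN trans, NO2 trans; F trans, SCN cis, NO2 cis; F cis, SCN trans, NO2 cis; F cis, SCN cis, NO2 cis (chiral); F cis, SCN cis, NO2 trans.
One of these lacks any improper symmetry element and so occurs as an enantiomeric pair, giving 5 + 1 = 6 stereoisomers in total.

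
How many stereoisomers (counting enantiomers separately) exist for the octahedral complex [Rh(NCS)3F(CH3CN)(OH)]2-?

5

An octahedron has six vertices in three trans pairs; every non-trans pair is cis.
Working through the distinct placements yields 4 geometric isomers: NCS mer (3 arrangements); NCS fac (chiral).
One of these lacks any improper symmetry element and so occurs as an enantiomeric pair, giving 4 + 1 = 5 stereoisomers in total.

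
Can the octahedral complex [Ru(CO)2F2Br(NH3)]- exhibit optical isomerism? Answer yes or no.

yes

In an octahedral complex each vertex has one trans partner and four cis neighbours.
Working through the distinct placements yields 6 geometric isomers: CO cis, F cis (3 arrangements, 2 chiral); CO cis, F trans; CO trans, F cis; CO trans, F trans.
Of these, 2 lack any improper symmetry element and so occur as enantiomeric pairs, giving 6 + 2 = 8 stereoisomers in total.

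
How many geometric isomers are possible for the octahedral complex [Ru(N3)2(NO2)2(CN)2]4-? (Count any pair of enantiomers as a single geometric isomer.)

The distinct arrangements are (5 in all): N3 trans, NO2 trans, CN trans; N3 cis, NO2 cis, CN trans; N3 cis, NO2 trans, CN cis; N3 cis, NO2 cis, CN cis (chiral); N3 trans, NO2 cis, CN cis.

5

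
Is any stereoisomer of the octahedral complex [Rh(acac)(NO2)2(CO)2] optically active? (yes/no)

An octahedron has six vertices in three trans pairs; every non-trans pair is cis.
Each acac is bidentate and must span two cis positions.
Working through the distinct placements yields 3 geometric isomers: NO2 cis, CO trans; NO2 cis, CO cis (chiral); NO2 trans, CO cis.
One of these lacks any improper symmetry element and so occurs as an enantiomeric pair, giving 3 + 1 = 4 stereoisomers in total.

yes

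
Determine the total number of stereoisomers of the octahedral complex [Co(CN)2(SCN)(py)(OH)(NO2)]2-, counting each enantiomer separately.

The six octahedral sites form three mutually perpendicular trans pairs.
Systematic enumeration (placing each ligand type in turn and discarding arrangements equivalent by rotation or reflection) gives 9 geometric isomers.
Of these, 6 lack any improper symmetry element and so occur as enantiomeric pairs, giving 9 + 6 = 15 stereoisomers in total.

15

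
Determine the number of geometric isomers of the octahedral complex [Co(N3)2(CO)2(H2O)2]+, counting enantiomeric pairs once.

5

An octahedron has six vertices in three trans pairs; every non-trans pair is cis.
The distinct arrangements are (5 in all): N3 trans, CO trans, H2O trans; N3 cis, CO trans, H2O cis; N3 trans, CO cis, H2O cis; N3 cis, CO cis, H2O cis (chiral); N3 cis, CO cis, H2O trans.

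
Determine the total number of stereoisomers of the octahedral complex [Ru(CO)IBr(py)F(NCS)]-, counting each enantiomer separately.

30

Systematic enumeration (placing each ligand type in turn and discarding arrangements equivalent by rotation or reflection) gives 15 geometric isomers.
Of these, 15 lack any improper symmetry element and so occur as enantiomeric pairs, giving 15 + 15 = 30 stereoisomers in total.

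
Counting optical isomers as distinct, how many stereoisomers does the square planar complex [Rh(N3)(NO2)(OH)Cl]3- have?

In a square planar complex each vertex has one trans partner and two cis neighbours.
Systematic placement gives 3 geometric isomers: (Cl/NO2 trans, N3/OH trans); (Cl/OH trans, N3/NO2 trans); (Cl/N3 trans, NO2/OH trans).
Each arrangement has an internal mirror plane or centre of symmetry, so none is chiral.

3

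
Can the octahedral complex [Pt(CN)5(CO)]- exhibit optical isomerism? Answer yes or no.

Only one geometric arrangement is possible.

no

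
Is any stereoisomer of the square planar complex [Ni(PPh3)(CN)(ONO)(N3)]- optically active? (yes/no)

no

In a square planar complex each vertex has one trans partner and two cis neighbours.
There are 3 geometric isomers: (CN/ONO trans, N3/PPh3 trans); (CN/PPh3 trans, N3/ONO trans); (CN/N3 trans, ONO/PPh3 trans).
Each arrangement has an internal mirror plane or centre of symmetry, so none is chiral.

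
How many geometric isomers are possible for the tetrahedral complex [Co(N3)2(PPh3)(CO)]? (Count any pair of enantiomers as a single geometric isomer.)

All four vertices of a tetrahedron are equivalent and mutually adjacent, so cis/trans isomerism cannot arise.
Only one geometric arrangement is possible.

1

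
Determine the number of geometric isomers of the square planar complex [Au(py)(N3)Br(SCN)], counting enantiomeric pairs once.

In a square planar complex each vertex has one trans partner and two cis neighbours.
There are 3 geometric isomers: (Br/SCN trans, N3/py trans); (Br/py trans, N3/SCN trans); (Br/N3 trans, SCN/py trans).

3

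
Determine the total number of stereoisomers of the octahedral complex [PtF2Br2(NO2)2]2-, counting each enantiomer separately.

6

In an octahedral complex each vertex has one trans partner and four cis neighbours.
Working through the distinct placements yields 5 geometric isomers: F trans, Br trans, NO2 trans; F cis, Br trans, NO2 cis; F cis, Br cis, NO2 trans; F cis, Br cis, NO2 cis (chiral); F trans, Br cis, NO2 cis.
One of these lacks any improper symmetry element and so occurs as an enantiomeric pair, giving 5 + 1 = 6 stereoisomers in total.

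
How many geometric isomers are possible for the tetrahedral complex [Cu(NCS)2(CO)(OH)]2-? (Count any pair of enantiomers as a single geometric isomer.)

1

Only one geometric arrangement is possible.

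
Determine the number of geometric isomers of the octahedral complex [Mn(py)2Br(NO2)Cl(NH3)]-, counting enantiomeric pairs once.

9

In an octahedral complex each vertex has one trans partner and four cis neighbours.
Placing the ligands in turn and identifying arrangements related by rotation or reflection leaves 9 distinct geometric isomers.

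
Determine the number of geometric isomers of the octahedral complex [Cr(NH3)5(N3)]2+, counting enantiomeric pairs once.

1

In an octahedral complex each vertex has one trans partner and four cis neighbours.
Only one geometric arrangement is possible.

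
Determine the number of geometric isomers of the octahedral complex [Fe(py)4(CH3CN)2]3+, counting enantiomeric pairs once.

2

There are 2 geometric isomers: CH3CN trans; CH3CN cis.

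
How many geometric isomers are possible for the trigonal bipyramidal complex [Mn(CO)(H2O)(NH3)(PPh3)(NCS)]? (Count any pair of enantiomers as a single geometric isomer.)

In a trigonal bipyramid the two axial positions differ from the three equatorial ones.
Exhaustive case analysis gives 10 geometric isomers.

10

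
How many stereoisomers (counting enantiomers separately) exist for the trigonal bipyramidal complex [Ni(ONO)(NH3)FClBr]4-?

20

A trigonal bipyramid has two axial and three equatorial sites, which are chemically inequivalent.
Placing the ligands in turn and identifying arrangements related by rotation or reflection leaves 10 distinct geometric isomers.
Of these, 10 lack any improper symmetry element and so occur as enantiomeric pairs, giving 10 + 10 = 20 stereoisomers in total.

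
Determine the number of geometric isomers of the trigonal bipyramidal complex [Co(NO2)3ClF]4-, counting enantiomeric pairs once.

In a trigonal bipyramid the two axial positions differ from the three equatorial ones.
There are 4 geometric isomers: Cl axial, F axial; Cl axial, F equatorial; Cl equatorial, F axial; Cl equatorial, F equatorial.

4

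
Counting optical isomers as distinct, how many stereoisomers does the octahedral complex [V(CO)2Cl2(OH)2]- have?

6

The distinct arrangements are (5 in all): CO trans, Cl trans, OH trans; CO trans, Cl cis, OH cis; CO cis, Cl cis, OH trans; CO cis, Cl cis, OH cis (chiral); CO cis, Cl trans, OH cis.
One of these lacks any improper symmetry element and so occurs as an enantiomeric pair, giving 5 + 1 = 6 stereoisomers in total.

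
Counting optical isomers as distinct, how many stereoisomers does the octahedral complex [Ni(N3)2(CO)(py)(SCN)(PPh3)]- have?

15

In an octahedral complex each vertex has one trans partner and four cis neighbours.
Systematic enumeration (placing each ligand type in turn and discarding arrangements equivalent by rotation or reflection) gives 9 geometric isomers.
Of these, 6 lack any improper symmetry element and so occur as enantiomeric pairs, giving 9 + 6 = 15 stereoisomers in total.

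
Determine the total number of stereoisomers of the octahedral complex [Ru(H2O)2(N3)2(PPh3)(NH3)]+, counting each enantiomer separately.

8

Working through the distinct placements yields 6 geometric isomers: H2O trans, N3 trans; H2O trans, N3 cis; H2O cis, N3 cis (3 arrangements, 2 chiral); H2O cis, N3 trans.
Of these, 2 lack any improper symmetry element and so occur as enantiomeric pairs, giving 6 + 2 = 8 stereoisomers in total.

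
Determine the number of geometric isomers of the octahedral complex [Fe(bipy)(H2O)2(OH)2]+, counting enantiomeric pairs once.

An octahedron has six vertices in three trans pairs; every non-trans pair is cis.
Each bipy is bidentate and must span two cis positions.
The distinct arrangements are (3 in all): H2O trans, OH cis; H2O cis, OH cis (chiral); H2O cis, OH trans.

3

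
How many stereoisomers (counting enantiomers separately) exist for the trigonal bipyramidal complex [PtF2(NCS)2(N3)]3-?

A trigonal bipyramid has two axial and three equatorial sites, which are chemically inequivalent.
Placing the ligands in turn and identifying arrangements related by rotation or reflection leaves 5 distinct geometric isomers.
One of these lacks any improper symmetry element and so occurs as an enantiomeric pair, giving 5 + 1 = 6 stereoisomers in total.

6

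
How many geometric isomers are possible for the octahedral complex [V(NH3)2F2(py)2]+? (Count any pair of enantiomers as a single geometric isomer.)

In an octahedral complex each vertex has one trans partner and four cis neighbours.
Working through the distinct placements yields 5 geometric isomers: NH3 trans, F trans, py trans; NH3 cis, F trans, py cis; NH3 cis, F cis, py trans; NH3 cis, F cis, py cis (chiral); NH3 trans, F cis, py cis.

5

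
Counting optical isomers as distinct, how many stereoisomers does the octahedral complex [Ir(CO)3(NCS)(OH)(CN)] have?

5

In an octahedral complex each vertex has one trans partner and four cis neighbours.
Working through the distinct placements yields 4 geometric isomers: CO mer (3 arrangements); CO fac (chiral).
One of these lacks any improper symmetry element and so occurs as an enantiomeric pair, giving 4 + 1 = 5 stereoisomers in total.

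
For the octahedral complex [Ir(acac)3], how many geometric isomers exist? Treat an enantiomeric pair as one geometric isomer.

1

Each acac is bidentate and must span two cis positions.
Only one geometric arrangement is possible; it has no improper symmetry element, so it exists as a pair of enantiomers (2 stereoisomers).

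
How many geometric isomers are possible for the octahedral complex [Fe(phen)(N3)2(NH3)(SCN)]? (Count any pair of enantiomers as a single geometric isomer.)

Each phen is bidentate and must span two cis positions.
The distinct arrangements are (4 in all): N3 trans; N3 cis (3 arrangements, 2 chiral).

4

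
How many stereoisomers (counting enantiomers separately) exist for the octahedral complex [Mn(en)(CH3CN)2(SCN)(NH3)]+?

6

An octahedron has six vertices in three trans pairs; every non-trans pair is cis.
Each en is bidentate and must span two cis positions.
Systematic placement gives 4 geometric isomers: CH3CN trans; CH3CN cis (3 arrangements, 2 chiral).
Of these, 2 lack any improper symmetry element and so occur as enantiomeric pairs, giving 4 + 2 = 6 stereoisomers in total.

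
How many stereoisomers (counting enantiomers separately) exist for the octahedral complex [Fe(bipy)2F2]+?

3

Each bipy is bidentate and must span two cis positions.
Systematic placement gives 2 geometric isomers: F trans; F cis (chiral).
One of these lacks any improper symmetry element and so occurs as an enantiomeric pair, giving 2 + 1 = 3 stereoisomers in total.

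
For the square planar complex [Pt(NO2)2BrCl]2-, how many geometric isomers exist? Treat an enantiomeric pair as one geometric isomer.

2

A square has two trans pairs of vertices; adjacent vertices are cis.
Working through the distinct placements yields 2 geometric isomers: NO2 cis; NO2 trans.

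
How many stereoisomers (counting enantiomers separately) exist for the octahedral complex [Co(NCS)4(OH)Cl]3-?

2

In an octahedral complex each vertex has one trans partner and four cis neighbours.
Working through the distinct placements yields 2 geometric isomers: OH and Cl mutually cis; OH and Cl mutually trans.
Each arrangement has an internal mirror plane or centre of symmetry, so none is chiral.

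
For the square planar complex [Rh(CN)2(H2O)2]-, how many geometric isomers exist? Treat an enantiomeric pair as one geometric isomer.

In a square planar complex each vertex has one trans partner and two cis neighbours.
There are 2 geometric isomers: CN cis; CN trans.

2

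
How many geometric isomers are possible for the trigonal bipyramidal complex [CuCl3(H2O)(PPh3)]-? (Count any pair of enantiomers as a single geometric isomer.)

In a trigonal bipyramid the two axial positions differ from the three equatorial ones.
Systematic placement gives 4 geometric isomers: H2O equatorial, PPh3 equatorial; H2O axial, PPh3 equatorial; H2O equatorial, PPh3 axial; H2O axial, PPh3 axial.

4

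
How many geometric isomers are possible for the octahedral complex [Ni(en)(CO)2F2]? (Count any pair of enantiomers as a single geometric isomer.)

The six octahedral sites form three mutually perpendicular trans pairs.
Each en is bidentate and must span two cis positions.
Systematic placement gives 3 geometric isomers: CO trans, F cis; CO cis, F cis (chiral); CO cis, F trans.

3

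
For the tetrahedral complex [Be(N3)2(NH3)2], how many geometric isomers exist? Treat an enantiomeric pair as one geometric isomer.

1

All four vertices of a tetrahedron are equivalent and mutually adjacent, so cis/trans isomerism cannot arise.
Only one geometric arrangement is possible.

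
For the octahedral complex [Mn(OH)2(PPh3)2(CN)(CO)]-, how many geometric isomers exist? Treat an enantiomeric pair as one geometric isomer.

In an octahedral complex each vertex has one trans partner and four cis neighbours.
There are 6 geometric isomers: OH trans, PPh3 trans; OH cis, PPh3 cis (3 arrangements, 2 chiral); OH cis, PPh3 trans; OH trans, PPh3 cis.

6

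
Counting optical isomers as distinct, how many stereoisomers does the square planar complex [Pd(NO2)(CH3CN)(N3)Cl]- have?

3

In a square planar complex each vertex has one trans partner and two cis neighbours.
Working through the distinct placements yields 3 geometric isomers: (CH3CN/N3 trans, Cl/NO2 trans); (CH3CN/NO2 trans, Cl/N3 trans); (CH3CN/Cl trans, N3/NO2 trans).
Each arrangement has an internal mirror plane or centre of symmetry, so none is chiral.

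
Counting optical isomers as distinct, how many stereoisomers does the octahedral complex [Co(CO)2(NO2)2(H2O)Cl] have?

8

In an octahedral complex each vertex has one trans partner and four cis neighbours.
There are 6 geometric isomers: CO trans, NO2 trans; CO trans, NO2 cis; CO cis, NO2 trans; CO cis, NO2 cis (3 arrangements, 2 chiral).
Of these, 2 lack any improper symmetry element and so occur as enantiomeric pairs, giving 6 + 2 = 8 stereoisomers in total.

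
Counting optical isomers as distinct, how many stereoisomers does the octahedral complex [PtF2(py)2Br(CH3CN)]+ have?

The six octahedral sites form three mutually perpendicular trans pairs.
Systematic placement gives 6 geometric isomers: F trans, py trans; F cis, py cis (3 arrangements, 2 chiral); F cis, py trans; F trans, py cis.
Of these, 2 lack any improper symmetry element and so occur as enantiomeric pairs, giving 6 + 2 = 8 stereoisomers in total.

8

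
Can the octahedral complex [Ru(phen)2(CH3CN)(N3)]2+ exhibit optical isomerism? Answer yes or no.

An octahedron has six vertices in three trans pairs; every non-trans pair is cis.
Each phen is bidentate and must span two cis positions.
Working through the distinct placements yields 2 geometric isomers: CH3CN and N3 mutually trans; CH3CN and N3 mutually cis (chiral).
One of these lacks any improper symmetry element and so occurs as an enantiomeric pair, giving 2 + 1 = 3 stereoisomers in total.

yes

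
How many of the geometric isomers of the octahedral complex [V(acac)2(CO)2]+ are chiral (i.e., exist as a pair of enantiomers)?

Each acac is bidentate and must span two cis positions.
The distinct arrangements are (2 in all): CO trans; CO cis (chiral).
One of these lacks any improper symmetry element and so occurs as an enantiomeric pair, giving 2 + 1 = 3 stereoisomers in total.

1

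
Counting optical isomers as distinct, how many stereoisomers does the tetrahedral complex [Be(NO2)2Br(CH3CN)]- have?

1

Only one geometric arrangement is possible.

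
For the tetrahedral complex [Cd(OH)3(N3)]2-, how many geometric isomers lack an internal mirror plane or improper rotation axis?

0

All four vertices of a tetrahedron are equivalent and mutually adjacent, so cis/trans isomerism cannot arise.
Only one geometric arrangement is possible.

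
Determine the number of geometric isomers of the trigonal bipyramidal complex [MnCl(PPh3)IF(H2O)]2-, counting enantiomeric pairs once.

In a trigonal bipyramid the two axial positions differ from the three equatorial ones.
Placing the ligands in turn and identifying arrangements related by rotation or reflection leaves 10 distinct geometric isomers.

10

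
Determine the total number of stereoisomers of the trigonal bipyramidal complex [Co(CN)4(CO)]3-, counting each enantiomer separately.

2

In a trigonal bipyramid the two axial positions differ from the three equatorial ones.
Working through the distinct placements yields 2 geometric isomers: CO equatorial; CO axial.
Each arrangement has an internal mirror plane or centre of symmetry, so none is chiral.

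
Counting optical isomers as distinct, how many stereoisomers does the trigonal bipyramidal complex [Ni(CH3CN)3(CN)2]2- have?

Systematic placement gives 3 geometric isomers: CN both equatorial; CN one axial, one equatorial; CN both axial.
Each arrangement has an internal mirror plane or centre of symmetry, so none is chiral.

3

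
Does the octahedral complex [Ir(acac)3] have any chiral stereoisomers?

Each acac is bidentate and must span two cis positions.
Only one geometric arrangement is possible; it has no improper symmetry element, so it exists as a pair of enantiomers (2 stereoisomers).

yes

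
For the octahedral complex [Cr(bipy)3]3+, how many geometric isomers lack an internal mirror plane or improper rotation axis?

1

In an octahedral complex each vertex has one trans partner and four cis neighbours.
Each bipy is bidentate and must span two cis positions.
Only one geometric arrangement is possible; it has no improper symmetry element, so it exists as a pair of enantiomers (2 stereoisomers).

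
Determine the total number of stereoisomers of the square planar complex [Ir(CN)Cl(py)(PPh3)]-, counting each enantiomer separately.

A square has two trans pairs of vertices; adjacent vertices are cis.
Working through the distinct placements yields 3 geometric isomers: (CN/PPh3 trans, Cl/py trans); (CN/py trans, Cl/PPh3 trans); (CN/Cl trans, PPh3/py trans).
Each arrangement has an internal mirror plane or centre of symmetry, so none is chiral.

3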